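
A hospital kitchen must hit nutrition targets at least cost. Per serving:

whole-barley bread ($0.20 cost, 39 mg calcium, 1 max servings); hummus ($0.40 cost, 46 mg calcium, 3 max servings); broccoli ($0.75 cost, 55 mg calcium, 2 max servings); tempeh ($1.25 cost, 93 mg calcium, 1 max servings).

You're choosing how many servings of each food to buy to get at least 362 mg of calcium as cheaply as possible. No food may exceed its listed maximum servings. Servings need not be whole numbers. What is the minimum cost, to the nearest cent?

Cost per mg of calcium: whole-barley bread $0.0051, hummus $0.0087, tempeh $0.0134, broccoli $0.0136.
Take 1 serving of whole-barley bread: +39.0 mg calcium for $0.20 (total $0.20, still need 323.0 mg).
Take 3 servings of hummus: +138.0 mg calcium for $1.20 (total $1.40, still need 185.0 mg).
Take 1 serving of tempeh: +93.0 mg calcium for $1.25 (total $2.65, still need 92.0 mg).
Take 1.673 servings of broccoli: +92.0 mg calcium for $1.25 (total $3.90, still need 0.0 mg).
Greedy by cheapest-per-mg is optimal for a single linear constraint, so the minimum cost is $3.90.

$3.90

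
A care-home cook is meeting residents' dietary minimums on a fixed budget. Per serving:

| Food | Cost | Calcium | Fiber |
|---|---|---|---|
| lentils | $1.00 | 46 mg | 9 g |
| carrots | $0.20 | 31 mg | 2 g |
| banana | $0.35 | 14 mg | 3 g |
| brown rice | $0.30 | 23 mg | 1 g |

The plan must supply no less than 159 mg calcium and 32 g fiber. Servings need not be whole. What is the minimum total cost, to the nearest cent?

$3.20

For a min-cost LP with two ≥-constraints, a basic feasible solution has at most two positive variables.
lentils only: max(159/46, 32/9) = 3.556 servings → $3.56.
carrots only: max(159/31, 32/2) = 16 servings → $3.20.
banana only: max(159/14, 32/3) = 11.36 servings → $3.98.
brown rice only: max(159/23, 32/1) = 32 servings → $9.60.
lentils + carrots with both targets exact would need a negative amount; discard.
lentils + banana with both tight: 2.417 servings and 3.417 servings → $3.61.
lentils + brown rice: the both-tight solution has a negative serving — not a feasible corner.
carrots + banana with both tight: 0.4462 servings and 10.37 servings → $3.72.
carrots + brown rice with both targets exact would need a negative amount; discard.
banana + brown rice with both tight: 10.49 servings and 0.5273 servings → $3.83.
Cheapest feasible corner: $3.20.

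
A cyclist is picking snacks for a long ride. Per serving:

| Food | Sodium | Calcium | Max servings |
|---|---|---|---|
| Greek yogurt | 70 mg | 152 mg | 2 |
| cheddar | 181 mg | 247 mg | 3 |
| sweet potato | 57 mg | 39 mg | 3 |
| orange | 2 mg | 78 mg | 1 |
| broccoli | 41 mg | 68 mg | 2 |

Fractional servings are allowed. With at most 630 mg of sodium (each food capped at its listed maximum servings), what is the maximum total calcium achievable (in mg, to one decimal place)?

1072.0 mg

Calcium per mg sodium: orange 39, Greek yogurt 2.171, broccoli 1.659, cheddar 1.365, sweet potato 0.6842.
Take 1 serving of orange: uses 2 mg sodium, +78.0 mg calcium (running total 78.0 mg).
Take 2 servings of Greek yogurt: uses 140 mg sodium, +304.0 mg calcium (running total 382.0 mg).
Take 2 servings of broccoli: uses 82 mg sodium, +136.0 mg calcium (running total 518.0 mg).
Take 2.243 servings of cheddar: uses 406 mg sodium, +554.0 mg calcium (running total 1072.0 mg).
Filling greedily by calcium-per-mg sodium is optimal for one linear limit, giving 1072.0 mg.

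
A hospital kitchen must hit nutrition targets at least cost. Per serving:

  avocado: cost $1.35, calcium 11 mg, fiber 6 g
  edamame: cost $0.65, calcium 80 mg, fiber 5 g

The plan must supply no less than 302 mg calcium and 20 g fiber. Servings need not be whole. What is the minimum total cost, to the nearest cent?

Check every corner: each single food scaled to meet both minima, and each pair solved so both constraints bind.
avocado only: max(302/11, 20/6) = 27.45 servings → $37.06.
edamame only: max(302/80, 20/5) = 4 servings → $2.60.
avocado + edamame with both tight: 0.2118 servings and 3.746 servings → $2.72.
The minimum over all feasible corners is $2.60.

$2.60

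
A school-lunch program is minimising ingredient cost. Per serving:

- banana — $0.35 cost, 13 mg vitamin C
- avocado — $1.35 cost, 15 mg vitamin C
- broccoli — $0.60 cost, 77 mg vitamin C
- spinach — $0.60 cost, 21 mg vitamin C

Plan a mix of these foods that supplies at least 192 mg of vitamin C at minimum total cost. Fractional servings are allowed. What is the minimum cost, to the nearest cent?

$1.50

Cost per mg of vitamin C: broccoli $0.0078, banana $0.0269, spinach $0.0286, avocado $0.0900.
With no serving limits, use only broccoli: 192 mg / 77 mg = 2.494 servings × $0.60 = $1.50.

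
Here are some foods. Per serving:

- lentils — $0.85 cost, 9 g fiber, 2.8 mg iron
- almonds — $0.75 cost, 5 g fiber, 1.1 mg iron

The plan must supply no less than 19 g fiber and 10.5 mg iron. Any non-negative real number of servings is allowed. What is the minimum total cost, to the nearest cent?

$3.19

lentils only: max(19/9, 10.5/2.8) = 3.75 servings → $3.19.
almonds only: max(19/5, 10.5/1.1) = 9.545 servings → $7.16.
lentils + almonds: intersection lies outside the first quadrant.
Cheapest feasible corner: $3.19.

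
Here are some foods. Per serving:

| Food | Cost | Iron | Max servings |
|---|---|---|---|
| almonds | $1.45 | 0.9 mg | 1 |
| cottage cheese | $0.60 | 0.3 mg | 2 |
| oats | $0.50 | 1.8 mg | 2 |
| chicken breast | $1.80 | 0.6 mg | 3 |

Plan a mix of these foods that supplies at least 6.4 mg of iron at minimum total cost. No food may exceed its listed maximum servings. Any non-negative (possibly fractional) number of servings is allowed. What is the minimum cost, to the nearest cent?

Cost per mg of iron: oats $0.2778, almonds $1.6111, cottage cheese $2.0000, chicken breast $3.0000.
Take 2 servings of oats: +3.6 mg iron for $1.00 (total $1.00, still need 2.8 mg).
Take 1 serving of almonds: +0.9 mg iron for $1.45 (total $2.45, still need 1.9 mg).
Take 2 servings of cottage cheese: +0.6 mg iron for $1.20 (total $3.65, still need 1.3 mg).
Take 2.167 servings of chicken breast: +1.3 mg iron for $3.90 (total $7.55, still need 0.0 mg).
Filling from the cheapest source first is optimal under one linear minimum: $7.55.

$7.55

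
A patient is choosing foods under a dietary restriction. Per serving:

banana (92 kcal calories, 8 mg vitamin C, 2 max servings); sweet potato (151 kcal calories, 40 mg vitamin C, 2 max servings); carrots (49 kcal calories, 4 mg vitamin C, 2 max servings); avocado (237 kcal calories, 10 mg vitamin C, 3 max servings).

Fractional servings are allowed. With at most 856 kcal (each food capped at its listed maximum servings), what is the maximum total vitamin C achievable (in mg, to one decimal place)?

115.5 mg

Vitamin C per kcal: sweet potato 0.2649, banana 0.08696, carrots 0.08163, avocado 0.04219.
Take 2 servings of sweet potato: uses 302 kcal, +80.0 mg vitamin C (running total 80.0 mg).
Take 2 servings of banana: uses 184 kcal, +16.0 mg vitamin C (running total 96.0 mg).
Take 2 servings of carrots: uses 98 kcal, +8.0 mg vitamin C (running total 104.0 mg).
Take 1.148 servings of avocado: uses 272 kcal, +11.5 mg vitamin C (running total 115.5 mg).
Greedy by best ratio exhausts the calories allowance optimally: 115.5 mg.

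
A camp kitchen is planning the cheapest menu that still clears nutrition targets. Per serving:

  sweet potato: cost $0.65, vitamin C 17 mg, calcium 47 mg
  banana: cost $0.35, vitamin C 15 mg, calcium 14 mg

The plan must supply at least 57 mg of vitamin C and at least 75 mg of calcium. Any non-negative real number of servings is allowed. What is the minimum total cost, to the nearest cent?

The cheapest plan sits at a corner of the feasible region — with two constraints it uses at most two foods.
sweet potato only: max(57/17, 75/47) = 3.353 servings → $2.18.
banana only: max(57/15, 75/14) = 5.357 servings → $1.88.
sweet potato + banana with both tight: 0.7002 servings and 3.006 servings → $1.51.
The minimum over all feasible corners is $1.51.

$1.51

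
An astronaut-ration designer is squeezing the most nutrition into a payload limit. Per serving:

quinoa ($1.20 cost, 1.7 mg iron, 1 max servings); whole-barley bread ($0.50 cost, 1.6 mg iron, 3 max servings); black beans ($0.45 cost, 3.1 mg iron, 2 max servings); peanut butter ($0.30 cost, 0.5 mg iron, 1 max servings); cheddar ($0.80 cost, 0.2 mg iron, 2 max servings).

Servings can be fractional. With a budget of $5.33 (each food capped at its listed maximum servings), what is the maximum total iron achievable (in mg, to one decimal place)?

Iron per dollar: black beans 6.889, whole-barley bread 3.2, peanut butter 1.667, quinoa 1.417, cheddar 0.25.
Take 2 servings of black beans: spends $0.90, +6.2 mg iron (running total 6.2 mg).
Take 3 servings of whole-barley bread: spends $1.50, +4.8 mg iron (running total 11.0 mg).
Take 1 serving of peanut butter: spends $0.30, +0.5 mg iron (running total 11.5 mg).
Take 1 serving of quinoa: spends $1.20, +1.7 mg iron (running total 13.2 mg).
Take 1.788 servings of cheddar: spends $1.43, +0.4 mg iron (running total 13.6 mg).
Greedy by best ratio exhausts the cost allowance optimally: 13.6 mg.

13.6 mg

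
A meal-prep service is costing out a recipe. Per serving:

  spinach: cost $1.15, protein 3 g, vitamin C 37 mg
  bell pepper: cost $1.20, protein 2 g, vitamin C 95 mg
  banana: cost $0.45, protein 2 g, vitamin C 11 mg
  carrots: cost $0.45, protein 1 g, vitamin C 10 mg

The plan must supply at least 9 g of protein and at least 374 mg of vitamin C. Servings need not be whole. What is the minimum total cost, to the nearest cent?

spinach only: max(9/3, 374/37) = 10.11 servings → $11.62.
bell pepper only: max(9/2, 374/95) = 4.5 servings → $5.40.
banana only: max(9/2, 374/11) = 34 servings → $15.30.
carrots only: max(9/1, 374/10) = 37.4 servings → $16.83.
spinach + bell pepper with both tight: 0.5071 servings and 3.739 servings → $5.07.
spinach + banana: the both-tight solution has a negative serving — not a feasible corner.
spinach + carrots: intersection lies outside the first quadrant.
bell pepper + banana with both tight: 3.863 servings and 0.6369 servings → $4.92.
bell pepper + carrots with both tight: 3.787 servings and 1.427 servings → $5.19.
banana + carrots with both targets exact would need a negative amount; discard.
Cheapest feasible corner: $4.92.

$4.92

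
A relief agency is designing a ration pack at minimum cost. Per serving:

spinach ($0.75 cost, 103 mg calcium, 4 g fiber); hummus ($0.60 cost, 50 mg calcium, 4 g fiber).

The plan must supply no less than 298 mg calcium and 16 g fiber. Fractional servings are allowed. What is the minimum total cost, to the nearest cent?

$2.68

For a min-cost LP with two ≥-constraints, a basic feasible solution has at most two positive variables.
spinach only: max(298/103, 16/4) = 4 servings → $3.00.
hummus only: max(298/50, 16/4) = 5.96 servings → $3.58.
spinach + hummus with both tight: 1.849 servings and 2.151 servings → $2.68.
Cheapest feasible corner: $2.68.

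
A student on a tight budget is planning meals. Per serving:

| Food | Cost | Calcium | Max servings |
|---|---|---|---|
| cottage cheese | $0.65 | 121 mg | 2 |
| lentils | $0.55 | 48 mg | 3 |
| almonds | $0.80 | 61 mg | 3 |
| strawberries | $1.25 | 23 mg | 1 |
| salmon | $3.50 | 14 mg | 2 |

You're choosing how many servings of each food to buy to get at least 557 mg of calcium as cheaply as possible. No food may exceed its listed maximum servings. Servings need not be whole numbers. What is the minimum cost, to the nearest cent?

$5.19

Cost per mg of calcium: cottage cheese $0.0054, lentils $0.0115, almonds $0.0131, strawberries $0.0543, salmon $0.2500.
Take 2 servings of cottage cheese: +242.0 mg calcium for $1.30 (total $1.30, still need 315.0 mg).
Take 3 servings of lentils: +144.0 mg calcium for $1.65 (total $2.95, still need 171.0 mg).
Take 2.803 servings of almonds: +171.0 mg calcium for $2.24 (total $5.19, still need 0.0 mg).
Greedy by cheapest-per-mg is optimal for a single linear constraint, so the minimum cost is $5.19.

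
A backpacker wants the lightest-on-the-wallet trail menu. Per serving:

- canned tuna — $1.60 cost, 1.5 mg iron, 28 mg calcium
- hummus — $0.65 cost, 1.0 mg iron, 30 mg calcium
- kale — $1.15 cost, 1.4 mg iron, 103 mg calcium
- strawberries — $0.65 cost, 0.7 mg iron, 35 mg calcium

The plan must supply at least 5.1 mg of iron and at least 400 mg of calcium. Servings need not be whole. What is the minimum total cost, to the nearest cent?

Two binding constraints pin down two serving amounts, so the optimal mix uses at most two foods. The candidates are each food alone (scaled to the tighter of iron/calcium) and each pair with both constraints tight.
canned tuna only: max(5.1/1.5, 400/28) = 14.29 servings → $22.86.
hummus only: max(5.1/1.0, 400/30) = 13.33 servings → $8.67.
kale only: max(5.1/1.4, 400/103) = 3.883 servings → $4.47.
strawberries only: max(5.1/0.7, 400/35) = 11.43 servings → $7.43.
canned tuna + hummus: intersection lies outside the first quadrant.
canned tuna + kale: intersection lies outside the first quadrant.
canned tuna + strawberries: the both-tight solution has a negative serving — not a feasible corner.
hummus + kale: intersection lies outside the first quadrant.
hummus + strawberries: intersection lies outside the first quadrant.
kale + strawberries: the both-tight solution has a negative serving — not a feasible corner.
The minimum over all feasible corners is $4.47.

$4.47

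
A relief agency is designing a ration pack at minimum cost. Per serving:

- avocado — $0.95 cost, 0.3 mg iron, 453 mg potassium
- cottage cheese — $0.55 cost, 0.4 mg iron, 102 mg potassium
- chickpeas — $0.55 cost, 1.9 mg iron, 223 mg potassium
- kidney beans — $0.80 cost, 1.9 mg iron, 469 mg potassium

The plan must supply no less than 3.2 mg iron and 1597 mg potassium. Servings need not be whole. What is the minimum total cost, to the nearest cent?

$2.72

Minimising a linear cost over {iron ≥ 3.2, potassium ≥ 1597, servings ≥ 0} — the optimum is at a vertex, using one or two foods.
avocado only: max(3.2/0.3, 1597/453) = 10.67 servings → $10.13.
cottage cheese only: max(3.2/0.4, 1597/102) = 15.66 servings → $8.61.
chickpeas only: max(3.2/1.9, 1597/223) = 7.161 servings → $3.94.
kidney beans only: max(3.2/1.9, 1597/469) = 3.405 servings → $2.72.
avocado + cottage cheese with both tight: 2.074 servings and 6.444 servings → $5.51.
avocado + chickpeas with both tight: 2.924 servings and 1.223 servings → $3.45.
avocado + kidney beans with both tight: 2.13 servings and 1.348 servings → $3.10.
cottage cheese + chickpeas with both targets exact would need a negative amount; discard.
cottage cheese + kidney beans: intersection lies outside the first quadrant.
chickpeas + kidney beans: intersection lies outside the first quadrant.
So the least-cost plan costs $2.72.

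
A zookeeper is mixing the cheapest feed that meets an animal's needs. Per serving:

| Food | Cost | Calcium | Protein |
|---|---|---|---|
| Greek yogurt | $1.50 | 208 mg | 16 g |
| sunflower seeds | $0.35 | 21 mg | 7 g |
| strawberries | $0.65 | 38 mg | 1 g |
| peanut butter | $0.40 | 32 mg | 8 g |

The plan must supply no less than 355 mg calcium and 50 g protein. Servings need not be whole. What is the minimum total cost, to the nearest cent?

An LP optimum is at a vertex; with two nutrient constraints at most two foods are used. Check each candidate.
Greek yogurt only: max(355/208, 50/16) = 3.125 servings → $4.69.
sunflower seeds only: max(355/21, 50/7) = 16.9 servings → $5.92.
strawberries only: max(355/38, 50/1) = 50 servings → $32.50.
peanut butter only: max(355/32, 50/8) = 11.09 servings → $4.44.
Greek yogurt + sunflower seeds with both tight: 1.281 servings and 4.214 servings → $3.40.
Greek yogurt + strawberries: intersection lies outside the first quadrant.
Greek yogurt + peanut butter with both tight: 1.076 servings and 4.097 servings → $3.25.
sunflower seeds + strawberries with both tight: 6.306 servings and 5.857 servings → $6.01.
sunflower seeds + peanut butter: the both-tight solution has a negative serving — not a feasible corner.
strawberries + peanut butter with both tight: 4.559 servings and 5.68 servings → $5.24.
The minimum over all feasible corners is $3.25.

$3.25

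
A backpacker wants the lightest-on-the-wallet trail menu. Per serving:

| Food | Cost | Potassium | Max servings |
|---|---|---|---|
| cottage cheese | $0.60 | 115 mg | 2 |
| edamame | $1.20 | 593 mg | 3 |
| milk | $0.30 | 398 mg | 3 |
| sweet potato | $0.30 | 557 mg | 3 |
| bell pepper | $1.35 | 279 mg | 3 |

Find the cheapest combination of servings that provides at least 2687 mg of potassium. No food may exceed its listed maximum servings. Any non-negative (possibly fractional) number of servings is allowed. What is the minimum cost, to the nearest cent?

Cost per mg of potassium: sweet potato $0.0005, milk $0.0008, edamame $0.0020, bell pepper $0.0048, cottage cheese $0.0052.
Take 3 servings of sweet potato: +1671.0 mg potassium for $0.90 (total $0.90, still need 1016.0 mg).
Take 2.553 servings of milk: +1016.0 mg potassium for $0.77 (total $1.67, still need 0.0 mg).
Greedy by cheapest-per-mg is optimal for a single linear constraint, so the minimum cost is $1.67.

$1.67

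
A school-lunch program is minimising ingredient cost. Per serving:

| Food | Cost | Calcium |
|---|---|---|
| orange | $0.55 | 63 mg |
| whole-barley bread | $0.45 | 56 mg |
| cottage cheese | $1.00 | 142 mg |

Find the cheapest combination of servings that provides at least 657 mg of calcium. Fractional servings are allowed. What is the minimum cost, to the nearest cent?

Cost per mg of calcium: cottage cheese $0.0070, whole-barley bread $0.0080, orange $0.0087.
With no serving limits, use only cottage cheese: 657 mg / 142 mg = 4.627 servings × $1.00 = $4.63.

$4.63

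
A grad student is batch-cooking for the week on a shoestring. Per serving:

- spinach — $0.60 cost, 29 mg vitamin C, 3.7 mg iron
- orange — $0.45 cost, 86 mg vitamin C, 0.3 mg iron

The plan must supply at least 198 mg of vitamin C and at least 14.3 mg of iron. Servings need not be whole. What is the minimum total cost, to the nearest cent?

$2.73

The cheapest plan sits at a corner of the feasible region — with two constraints it uses at most two foods.
spinach only: max(198/29, 14.3/3.7) = 6.828 servings → $4.10.
orange only: max(198/86, 14.3/0.3) = 47.67 servings → $21.45.
spinach + orange with both tight: 3.782 servings and 1.027 servings → $2.73.
So the least-cost plan costs $2.73.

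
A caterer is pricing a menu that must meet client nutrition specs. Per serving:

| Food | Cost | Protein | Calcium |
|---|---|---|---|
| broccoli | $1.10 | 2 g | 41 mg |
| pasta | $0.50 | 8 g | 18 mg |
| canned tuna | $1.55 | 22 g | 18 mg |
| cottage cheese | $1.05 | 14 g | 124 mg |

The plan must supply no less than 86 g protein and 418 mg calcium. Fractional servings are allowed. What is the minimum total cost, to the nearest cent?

$5.80

Compare the cost at each extreme point of the feasible region.
broccoli only: max(86/2, 418/41) = 43 servings → $47.30.
pasta only: max(86/8, 418/18) = 23.22 servings → $11.61.
canned tuna only: max(86/22, 418/18) = 23.22 servings → $35.99.
cottage cheese only: max(86/14, 418/124) = 6.143 servings → $6.45.
broccoli + pasta with both tight: 6.151 servings and 9.212 servings → $11.37.
broccoli + canned tuna with both tight: 8.831 servings and 3.106 servings → $14.53.
broccoli + cottage cheese: the both-tight solution has a negative serving — not a feasible corner.
pasta + canned tuna with both targets exact would need a negative amount; discard.
pasta + cottage cheese with both tight: 6.503 servings and 2.427 servings → $5.80.
canned tuna + cottage cheese with both tight: 1.943 servings and 3.089 servings → $6.26.
The minimum over all feasible corners is $5.80.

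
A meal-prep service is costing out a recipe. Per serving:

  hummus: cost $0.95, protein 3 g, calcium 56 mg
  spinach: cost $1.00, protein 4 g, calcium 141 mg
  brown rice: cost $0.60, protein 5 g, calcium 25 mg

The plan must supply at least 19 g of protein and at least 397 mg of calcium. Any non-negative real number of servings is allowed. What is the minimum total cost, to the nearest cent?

This is a tiny linear program; its minimum lies at a vertex of the feasible set. List the vertices and price them.
hummus only: max(19/3, 397/56) = 7.089 servings → $6.73.
spinach only: max(19/4, 397/141) = 4.75 servings → $4.75.
brown rice only: max(19/5, 397/25) = 15.88 servings → $9.53.
hummus + spinach with both tight: 5.482 servings and 0.6382 servings → $5.85.
hummus + brown rice: the both-tight solution has a negative serving — not a feasible corner.
spinach + brown rice with both tight: 2.496 servings and 1.803 servings → $3.58.
The minimum over all feasible corners is $3.58.

$3.58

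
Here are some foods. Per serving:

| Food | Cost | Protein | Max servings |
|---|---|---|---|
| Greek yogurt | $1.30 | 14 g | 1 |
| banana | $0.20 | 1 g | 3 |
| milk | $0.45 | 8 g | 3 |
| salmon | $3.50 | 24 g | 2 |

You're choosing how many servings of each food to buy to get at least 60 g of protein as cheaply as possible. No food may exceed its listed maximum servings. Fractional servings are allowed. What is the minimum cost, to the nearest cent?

$5.86

Cost per g of protein: milk $0.0563, Greek yogurt $0.0929, salmon $0.1458, banana $0.2000.
Take 3 servings of milk: +24.0 g protein for $1.35 (total $1.35, still need 36.0 g).
Take 1 serving of Greek yogurt: +14.0 g protein for $1.30 (total $2.65, still need 22.0 g).
Take 0.9167 servings of salmon: +22.0 g protein for $3.21 (total $5.86, still need 0.0 g).
Filling from the cheapest source first is optimal under one linear minimum: $5.86.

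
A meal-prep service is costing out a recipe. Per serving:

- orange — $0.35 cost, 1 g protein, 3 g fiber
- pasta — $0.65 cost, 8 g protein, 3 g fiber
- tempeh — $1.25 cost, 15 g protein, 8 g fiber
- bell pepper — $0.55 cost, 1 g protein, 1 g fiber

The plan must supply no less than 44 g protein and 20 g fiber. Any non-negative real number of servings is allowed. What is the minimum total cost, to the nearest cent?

$3.62

Compare the cost at each extreme point of the feasible region.
orange only: max(44/1, 20/3) = 44 servings → $15.40.
pasta only: max(44/8, 20/3) = 6.667 servings → $4.33.
tempeh only: max(44/15, 20/8) = 2.933 servings → $3.67.
bell pepper only: max(44/1, 20/1) = 44 servings → $24.20.
orange + pasta with both tight: 1.333 servings and 5.333 servings → $3.93.
orange + tempeh with both targets exact would need a negative amount; discard.
orange + bell pepper: intersection lies outside the first quadrant.
pasta + tempeh with both tight: 2.737 servings and 1.474 servings → $3.62.
pasta + bell pepper with both tight: 4.8 servings and 5.6 servings → $6.20.
tempeh + bell pepper with both targets exact would need a negative amount; discard.
Cheapest feasible corner: $3.62.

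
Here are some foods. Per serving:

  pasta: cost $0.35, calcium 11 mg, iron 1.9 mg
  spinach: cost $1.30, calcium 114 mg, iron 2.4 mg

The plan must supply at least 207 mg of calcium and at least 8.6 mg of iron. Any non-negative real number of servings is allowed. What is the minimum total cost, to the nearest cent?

$2.93

A basic optimal solution has at most two foods positive. Try each food alone and each pair with both targets met exactly.
pasta only: max(207/11, 8.6/1.9) = 18.82 servings → $6.59.
spinach only: max(207/114, 8.6/2.4) = 3.583 servings → $4.66.
pasta + spinach with both tight: 2.543 servings and 1.57 servings → $2.93.
Cheapest feasible corner: $2.93.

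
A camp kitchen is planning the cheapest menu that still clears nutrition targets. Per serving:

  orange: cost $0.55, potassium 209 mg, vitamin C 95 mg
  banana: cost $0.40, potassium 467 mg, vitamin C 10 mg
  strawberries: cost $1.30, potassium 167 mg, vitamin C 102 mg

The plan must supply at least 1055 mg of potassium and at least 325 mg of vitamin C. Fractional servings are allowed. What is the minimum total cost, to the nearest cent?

Minimising a linear cost over {potassium ≥ 1055, vitamin C ≥ 325, servings ≥ 0} — the optimum is at a vertex, using one or two foods.
orange only: max(1055/209, 325/95) = 5.048 servings → $2.78.
banana only: max(1055/467, 325/10) = 32.5 servings → $13.00.
strawberries only: max(1055/167, 325/102) = 6.317 servings → $8.21.
orange + banana with both tight: 3.341 servings and 0.764 servings → $2.14.
orange + strawberries with both targets exact would need a negative amount; discard.
banana + strawberries with both tight: 1.16 servings and 3.073 servings → $4.46.
Cheapest feasible corner: $2.14.

$2.14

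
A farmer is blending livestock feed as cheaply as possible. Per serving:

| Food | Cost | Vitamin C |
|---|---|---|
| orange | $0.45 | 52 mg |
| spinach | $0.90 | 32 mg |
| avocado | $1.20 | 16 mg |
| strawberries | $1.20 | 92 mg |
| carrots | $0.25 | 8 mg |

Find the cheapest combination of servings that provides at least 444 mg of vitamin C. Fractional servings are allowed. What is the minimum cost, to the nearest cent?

Cost per mg of vitamin C: orange $0.0087, strawberries $0.0130, spinach $0.0281, carrots $0.0312, avocado $0.0750.
With no serving limits, use only orange: 444 mg / 52 mg = 8.538 servings × $0.45 = $3.84.

$3.84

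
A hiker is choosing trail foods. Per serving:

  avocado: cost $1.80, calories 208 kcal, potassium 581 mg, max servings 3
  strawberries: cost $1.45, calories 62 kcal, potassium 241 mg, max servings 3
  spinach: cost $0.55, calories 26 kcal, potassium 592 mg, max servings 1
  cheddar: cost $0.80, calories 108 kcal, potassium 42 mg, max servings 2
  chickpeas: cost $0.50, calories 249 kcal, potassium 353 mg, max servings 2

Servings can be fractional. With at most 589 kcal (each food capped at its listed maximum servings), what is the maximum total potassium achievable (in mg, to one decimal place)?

2368.1 mg

Potassium per kcal: spinach 22.77, strawberries 3.887, avocado 2.793, chickpeas 1.418, cheddar 0.3889.
Take 1 serving of spinach: uses 26 kcal, +592.0 mg potassium (running total 592.0 mg).
Take 3 servings of strawberries: uses 186 kcal, +723.0 mg potassium (running total 1315.0 mg).
Take 1.812 servings of avocado: uses 377 kcal, +1053.1 mg potassium (running total 2368.1 mg).
Greedy by best ratio exhausts the calories allowance optimally: 2368.1 mg.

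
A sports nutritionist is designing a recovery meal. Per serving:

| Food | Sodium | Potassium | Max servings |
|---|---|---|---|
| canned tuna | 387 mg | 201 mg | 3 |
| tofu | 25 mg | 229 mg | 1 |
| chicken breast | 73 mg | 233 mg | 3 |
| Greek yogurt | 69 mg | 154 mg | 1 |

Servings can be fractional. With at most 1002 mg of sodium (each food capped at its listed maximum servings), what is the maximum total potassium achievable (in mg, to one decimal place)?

Potassium per mg sodium: tofu 9.16, chicken breast 3.192, Greek yogurt 2.232, canned tuna 0.5194.
Take 1 serving of tofu: uses 25 mg sodium, +229.0 mg potassium (running total 229.0 mg).
Take 3 servings of chicken breast: uses 219 mg sodium, +699.0 mg potassium (running total 928.0 mg).
Take 1 serving of Greek yogurt: uses 69 mg sodium, +154.0 mg potassium (running total 1082.0 mg).
Take 1.78 servings of canned tuna: uses 689 mg sodium, +357.9 mg potassium (running total 1439.9 mg).
Greedy by best ratio exhausts the sodium allowance optimally: 1439.9 mg.

1439.9 mg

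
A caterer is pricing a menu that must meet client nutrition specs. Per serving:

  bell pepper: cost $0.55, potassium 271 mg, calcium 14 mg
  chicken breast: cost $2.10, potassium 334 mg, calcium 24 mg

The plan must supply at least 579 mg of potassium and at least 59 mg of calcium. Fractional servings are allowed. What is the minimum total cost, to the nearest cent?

$2.32

Minimising a linear cost over {potassium ≥ 579, calcium ≥ 59, servings ≥ 0} — the optimum is at a vertex, using one or two foods.
bell pepper only: max(579/271, 59/14) = 4.214 servings → $2.32.
chicken breast only: max(579/334, 59/24) = 2.458 servings → $5.16.
bell pepper + chicken breast with both targets exact would need a negative amount; discard.
So the least-cost plan costs $2.32.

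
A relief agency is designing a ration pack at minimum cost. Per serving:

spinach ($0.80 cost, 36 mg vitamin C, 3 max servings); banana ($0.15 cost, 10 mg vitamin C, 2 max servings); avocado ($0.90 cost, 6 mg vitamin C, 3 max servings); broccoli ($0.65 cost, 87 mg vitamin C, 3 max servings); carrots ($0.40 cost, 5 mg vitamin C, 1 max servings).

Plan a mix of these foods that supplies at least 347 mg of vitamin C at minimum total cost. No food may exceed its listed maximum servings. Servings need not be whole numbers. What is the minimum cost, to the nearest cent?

$3.72

Cost per mg of vitamin C: broccoli $0.0075, banana $0.0150, spinach $0.0222, carrots $0.0800, avocado $0.1500.
Take 3 servings of broccoli: +261.0 mg vitamin C for $1.95 (total $1.95, still need 86.0 mg).
Take 2 servings of banana: +20.0 mg vitamin C for $0.30 (total $2.25, still need 66.0 mg).
Take 1.833 servings of spinach: +66.0 mg vitamin C for $1.47 (total $3.72, still need 0.0 mg).
Filling from the cheapest source first is optimal under one linear minimum: $3.72.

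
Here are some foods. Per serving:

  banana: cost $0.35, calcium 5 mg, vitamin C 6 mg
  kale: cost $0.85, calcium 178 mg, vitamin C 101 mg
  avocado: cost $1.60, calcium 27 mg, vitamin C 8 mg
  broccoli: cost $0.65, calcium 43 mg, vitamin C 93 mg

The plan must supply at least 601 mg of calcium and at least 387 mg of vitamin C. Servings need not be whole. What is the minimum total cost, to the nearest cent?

$3.17

Two binding constraints pin down two serving amounts, so the optimal mix uses at most two foods. The candidates are each food alone (scaled to the tighter of calcium/vitamin C) and each pair with both constraints tight.
banana only: max(601/5, 387/6) = 120.2 servings → $42.07.
kale only: max(601/178, 387/101) = 3.832 servings → $3.26.
avocado only: max(601/27, 387/8) = 48.38 servings → $77.40.
broccoli only: max(601/43, 387/93) = 13.98 servings → $9.08.
banana + kale with both tight: 14.54 servings and 2.968 servings → $7.61.
banana + avocado with both tight: 46.24 servings and 13.7 servings → $38.10.
banana + broccoli with both targets exact would need a negative amount; discard.
kale + avocado: the both-tight solution has a negative serving — not a feasible corner.
kale + broccoli with both tight: 3.214 servings and 0.6703 servings → $3.17.
avocado + broccoli with both tight: 18.11 servings and 2.603 servings → $30.67.
So the least-cost plan costs $3.17.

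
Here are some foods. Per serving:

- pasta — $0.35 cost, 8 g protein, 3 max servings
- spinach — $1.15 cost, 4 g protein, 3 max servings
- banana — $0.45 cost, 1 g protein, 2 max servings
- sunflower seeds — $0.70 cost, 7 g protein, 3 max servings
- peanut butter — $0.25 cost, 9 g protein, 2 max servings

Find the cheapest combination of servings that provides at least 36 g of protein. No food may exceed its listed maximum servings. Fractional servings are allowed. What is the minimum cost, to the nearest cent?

$1.29

Cost per g of protein: peanut butter $0.0278, pasta $0.0437, sunflower seeds $0.1000, spinach $0.2875, banana $0.4500.
Take 2 servings of peanut butter: +18.0 g protein for $0.50 (total $0.50, still need 18.0 g).
Take 2.25 servings of pasta: +18.0 g protein for $0.79 (total $1.29, still need 0.0 g).
Greedy by cheapest-per-g is optimal for a single linear constraint, so the minimum cost is $1.29.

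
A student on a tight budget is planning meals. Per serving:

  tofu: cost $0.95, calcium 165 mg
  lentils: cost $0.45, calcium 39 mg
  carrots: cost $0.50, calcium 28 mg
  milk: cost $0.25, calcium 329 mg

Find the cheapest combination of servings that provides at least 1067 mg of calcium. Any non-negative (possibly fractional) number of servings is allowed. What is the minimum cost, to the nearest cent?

Cost per mg of calcium: milk $0.0008, tofu $0.0058, lentils $0.0115, carrots $0.0179.
With no serving limits, use only milk: 1067 mg / 329 mg = 3.243 servings × $0.25 = $0.81.

$0.81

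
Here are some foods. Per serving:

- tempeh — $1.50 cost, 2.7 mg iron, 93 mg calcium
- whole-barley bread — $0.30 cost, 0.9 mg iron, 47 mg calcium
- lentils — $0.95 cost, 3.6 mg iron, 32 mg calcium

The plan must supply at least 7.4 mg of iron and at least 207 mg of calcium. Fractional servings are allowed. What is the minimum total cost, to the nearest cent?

$2.18

Minimising a linear cost over {iron ≥ 7.4, calcium ≥ 207, servings ≥ 0} — the optimum is at a vertex, using one or two foods.
tempeh only: max(7.4/2.7, 207/93) = 2.741 servings → $4.11.
whole-barley bread only: max(7.4/0.9, 207/47) = 8.222 servings → $2.47.
lentils only: max(7.4/3.6, 207/32) = 6.469 servings → $6.15.
tempeh + whole-barley bread: intersection lies outside the first quadrant.
tempeh + lentils with both tight: 2.047 servings and 0.5205 servings → $3.56.
whole-barley bread + lentils with both tight: 3.621 servings and 1.15 servings → $2.18.
Cheapest feasible corner: $2.18.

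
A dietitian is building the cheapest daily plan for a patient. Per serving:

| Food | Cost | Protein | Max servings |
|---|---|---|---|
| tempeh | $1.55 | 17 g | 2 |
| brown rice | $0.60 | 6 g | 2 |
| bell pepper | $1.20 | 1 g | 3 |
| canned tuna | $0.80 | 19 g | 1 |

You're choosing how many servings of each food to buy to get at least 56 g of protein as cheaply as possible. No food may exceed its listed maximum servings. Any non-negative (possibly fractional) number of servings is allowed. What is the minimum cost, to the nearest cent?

$4.20

Cost per g of protein: canned tuna $0.0421, tempeh $0.0912, brown rice $0.1000, bell pepper $1.2000.
Take 1 serving of canned tuna: +19.0 g protein for $0.80 (total $0.80, still need 37.0 g).
Take 2 servings of tempeh: +34.0 g protein for $3.10 (total $3.90, still need 3.0 g).
Take 0.5 servings of brown rice: +3.0 g protein for $0.30 (total $4.20, still need 0.0 g).
Greedy by cheapest-per-g is optimal for a single linear constraint, so the minimum cost is $4.20.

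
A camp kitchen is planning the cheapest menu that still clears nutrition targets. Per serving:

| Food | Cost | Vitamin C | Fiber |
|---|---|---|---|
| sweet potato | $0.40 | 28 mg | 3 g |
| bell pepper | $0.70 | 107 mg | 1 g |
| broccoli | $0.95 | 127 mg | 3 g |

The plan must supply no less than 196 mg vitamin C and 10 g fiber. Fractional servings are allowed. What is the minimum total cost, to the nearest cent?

$1.90

Check every corner: each single food scaled to meet both minima, and each pair solved so both constraints bind.
sweet potato only: max(196/28, 10/3) = 7 servings → $2.80.
bell pepper only: max(196/107, 10/1) = 10 servings → $7.00.
broccoli only: max(196/127, 10/3) = 3.333 servings → $3.17.
sweet potato + bell pepper with both tight: 2.983 servings and 1.051 servings → $1.93.
sweet potato + broccoli with both tight: 2.296 servings and 1.037 servings → $1.90.
bell pepper + broccoli with both targets exact would need a negative amount; discard.
So the least-cost plan costs $1.90.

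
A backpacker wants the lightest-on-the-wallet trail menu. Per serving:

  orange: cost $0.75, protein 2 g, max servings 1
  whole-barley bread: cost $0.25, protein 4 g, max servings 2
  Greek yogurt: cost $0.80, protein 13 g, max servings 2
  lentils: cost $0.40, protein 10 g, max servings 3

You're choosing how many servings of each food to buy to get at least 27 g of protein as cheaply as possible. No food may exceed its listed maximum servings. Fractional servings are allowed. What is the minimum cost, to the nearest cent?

$1.08

Cost per g of protein: lentils $0.0400, Greek yogurt $0.0615, whole-barley bread $0.0625, orange $0.3750.
Take 2.7 servings of lentils: +27.0 g protein for $1.08 (total $1.08, still need 0.0 g).
Greedy by cheapest-per-g is optimal for a single linear constraint, so the minimum cost is $1.08.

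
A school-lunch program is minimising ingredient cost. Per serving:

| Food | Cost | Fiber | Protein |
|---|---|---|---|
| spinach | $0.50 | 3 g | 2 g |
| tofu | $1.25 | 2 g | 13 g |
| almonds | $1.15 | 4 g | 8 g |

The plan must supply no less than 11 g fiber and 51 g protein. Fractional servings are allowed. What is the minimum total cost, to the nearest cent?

Minimising a linear cost over {fiber ≥ 11, protein ≥ 51, servings ≥ 0} — the optimum is at a vertex, using one or two foods.
spinach only: max(11/3, 51/2) = 25.5 servings → $12.75.
tofu only: max(11/2, 51/13) = 5.5 servings → $6.88.
almonds only: max(11/4, 51/8) = 6.375 servings → $7.33.
spinach + tofu with both tight: 1.171 servings and 3.743 servings → $5.26.
spinach + almonds: intersection lies outside the first quadrant.
tofu + almonds with both tight: 3.222 servings and 1.139 servings → $5.34.
Cheapest feasible corner: $5.26.

$5.26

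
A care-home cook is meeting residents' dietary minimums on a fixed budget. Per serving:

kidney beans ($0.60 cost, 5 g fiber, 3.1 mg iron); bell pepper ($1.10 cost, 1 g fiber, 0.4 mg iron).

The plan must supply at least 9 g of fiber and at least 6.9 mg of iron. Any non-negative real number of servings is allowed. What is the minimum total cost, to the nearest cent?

$1.34

Check every corner: each single food scaled to meet both minima, and each pair solved so both constraints bind.
kidney beans only: max(9/5, 6.9/3.1) = 2.226 servings → $1.34.
bell pepper only: max(9/1, 6.9/0.4) = 17.25 servings → $18.98.
kidney beans + bell pepper: intersection lies outside the first quadrant.
Cheapest feasible corner: $1.34.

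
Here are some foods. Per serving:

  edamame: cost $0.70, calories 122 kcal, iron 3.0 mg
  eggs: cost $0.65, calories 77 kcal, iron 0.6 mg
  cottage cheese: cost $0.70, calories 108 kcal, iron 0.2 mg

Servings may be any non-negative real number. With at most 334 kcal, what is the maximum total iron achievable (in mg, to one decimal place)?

Iron per kcal: edamame 0.02459, eggs 0.007792, cottage cheese 0.001852.
With no serving limits, spend the whole calories allowance on edamame: 334 kcal / 122 kcal × 3.0 mg = 8.2 mg.

8.2 mg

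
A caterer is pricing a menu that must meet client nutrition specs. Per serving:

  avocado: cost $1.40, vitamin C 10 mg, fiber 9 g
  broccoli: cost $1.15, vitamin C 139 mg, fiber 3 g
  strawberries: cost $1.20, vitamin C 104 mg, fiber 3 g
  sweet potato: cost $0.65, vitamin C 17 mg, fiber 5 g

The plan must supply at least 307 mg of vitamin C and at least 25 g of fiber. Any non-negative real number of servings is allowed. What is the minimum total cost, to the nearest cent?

Minimising a linear cost over {vitamin C ≥ 307, fiber ≥ 25, servings ≥ 0} — the optimum is at a vertex, using one or two foods.
avocado only: max(307/10, 25/9) = 30.7 servings → $42.98.
broccoli only: max(307/139, 25/3) = 8.333 servings → $9.58.
strawberries only: max(307/104, 25/3) = 8.333 servings → $10.00.
sweet potato only: max(307/17, 25/5) = 18.06 servings → $11.74.
avocado + broccoli with both tight: 2.092 servings and 2.058 servings → $5.30.
avocado + strawberries with both tight: 1.853 servings and 2.774 servings → $5.92.
avocado + sweet potato with both targets exact would need a negative amount; discard.
broccoli + strawberries with both targets exact would need a negative amount; discard.
broccoli + sweet potato with both tight: 1.724 servings and 3.966 servings → $4.56.
strawberries + sweet potato with both tight: 2.367 servings and 3.58 servings → $5.17.
Cheapest feasible corner: $4.56.

$4.56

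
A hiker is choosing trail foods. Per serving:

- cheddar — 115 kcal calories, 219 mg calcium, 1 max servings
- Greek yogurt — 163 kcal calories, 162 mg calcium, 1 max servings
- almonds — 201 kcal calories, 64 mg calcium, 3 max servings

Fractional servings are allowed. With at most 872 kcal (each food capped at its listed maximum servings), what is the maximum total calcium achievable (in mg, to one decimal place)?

Calcium per kcal: cheddar 1.904, Greek yogurt 0.9939, almonds 0.3184.
Take 1 serving of cheddar: uses 115 kcal, +219.0 mg calcium (running total 219.0 mg).
Take 1 serving of Greek yogurt: uses 163 kcal, +162.0 mg calcium (running total 381.0 mg).
Take 2.955 servings of almonds: uses 594 kcal, +189.1 mg calcium (running total 570.1 mg).
Filling greedily by calcium-per-kcal is optimal for one linear limit, giving 570.1 mg.

570.1 mg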